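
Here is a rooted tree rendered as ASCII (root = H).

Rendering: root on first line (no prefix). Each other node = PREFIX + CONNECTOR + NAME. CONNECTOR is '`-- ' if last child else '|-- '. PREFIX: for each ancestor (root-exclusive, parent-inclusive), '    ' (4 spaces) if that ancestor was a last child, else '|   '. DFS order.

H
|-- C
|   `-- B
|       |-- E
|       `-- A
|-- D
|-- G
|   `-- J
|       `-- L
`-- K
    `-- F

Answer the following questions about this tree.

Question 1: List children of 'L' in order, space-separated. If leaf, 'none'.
Answer: none

Derivation:
Node L's children (from adjacency): (leaf)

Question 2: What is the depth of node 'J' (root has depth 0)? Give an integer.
Path from root to J: H -> G -> J
Depth = number of edges = 2

Answer: 2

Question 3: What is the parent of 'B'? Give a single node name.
Answer: C

Derivation:
Scan adjacency: B appears as child of C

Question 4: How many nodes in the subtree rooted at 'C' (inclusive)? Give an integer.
Subtree rooted at C contains: A, B, C, E
Count = 4

Answer: 4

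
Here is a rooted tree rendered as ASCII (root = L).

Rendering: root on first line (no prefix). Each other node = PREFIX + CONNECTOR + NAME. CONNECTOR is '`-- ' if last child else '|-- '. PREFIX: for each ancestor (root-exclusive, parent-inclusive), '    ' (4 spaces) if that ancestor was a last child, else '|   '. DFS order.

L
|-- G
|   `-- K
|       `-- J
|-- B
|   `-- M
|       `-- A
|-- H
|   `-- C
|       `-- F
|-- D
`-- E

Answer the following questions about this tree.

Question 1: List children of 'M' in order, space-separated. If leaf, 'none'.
Answer: A

Derivation:
Node M's children (from adjacency): A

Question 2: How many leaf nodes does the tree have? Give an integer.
Answer: 5

Derivation:
Leaves (nodes with no children): A, D, E, F, J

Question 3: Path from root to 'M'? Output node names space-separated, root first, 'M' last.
Walk down from root: L -> B -> M

Answer: L B M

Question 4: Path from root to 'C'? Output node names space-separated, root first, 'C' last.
Walk down from root: L -> H -> C

Answer: L H C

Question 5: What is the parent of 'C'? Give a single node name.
Answer: H

Derivation:
Scan adjacency: C appears as child of H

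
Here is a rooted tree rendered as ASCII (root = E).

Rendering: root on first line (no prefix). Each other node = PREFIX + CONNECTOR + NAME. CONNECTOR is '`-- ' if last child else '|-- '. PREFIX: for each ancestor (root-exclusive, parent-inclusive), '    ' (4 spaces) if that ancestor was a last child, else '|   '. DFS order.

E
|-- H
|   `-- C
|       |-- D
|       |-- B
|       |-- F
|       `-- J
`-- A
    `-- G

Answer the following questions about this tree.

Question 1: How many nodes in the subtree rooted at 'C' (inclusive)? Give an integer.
Answer: 5

Derivation:
Subtree rooted at C contains: B, C, D, F, J
Count = 5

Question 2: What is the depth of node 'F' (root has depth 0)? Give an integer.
Path from root to F: E -> H -> C -> F
Depth = number of edges = 3

Answer: 3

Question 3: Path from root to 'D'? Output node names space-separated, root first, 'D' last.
Walk down from root: E -> H -> C -> D

Answer: E H C D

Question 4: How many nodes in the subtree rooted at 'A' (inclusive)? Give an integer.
Answer: 2

Derivation:
Subtree rooted at A contains: A, G
Count = 2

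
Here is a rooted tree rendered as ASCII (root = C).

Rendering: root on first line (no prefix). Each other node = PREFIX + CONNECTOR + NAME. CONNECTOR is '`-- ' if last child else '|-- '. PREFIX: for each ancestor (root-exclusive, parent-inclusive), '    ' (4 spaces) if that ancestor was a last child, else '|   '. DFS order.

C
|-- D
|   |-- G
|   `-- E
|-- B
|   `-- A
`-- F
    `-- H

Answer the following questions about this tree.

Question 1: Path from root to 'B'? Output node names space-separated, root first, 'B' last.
Answer: C B

Derivation:
Walk down from root: C -> B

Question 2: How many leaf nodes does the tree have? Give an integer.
Leaves (nodes with no children): A, E, G, H

Answer: 4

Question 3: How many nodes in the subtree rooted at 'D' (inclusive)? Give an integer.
Subtree rooted at D contains: D, E, G
Count = 3

Answer: 3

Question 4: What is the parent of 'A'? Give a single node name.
Answer: B

Derivation:
Scan adjacency: A appears as child of B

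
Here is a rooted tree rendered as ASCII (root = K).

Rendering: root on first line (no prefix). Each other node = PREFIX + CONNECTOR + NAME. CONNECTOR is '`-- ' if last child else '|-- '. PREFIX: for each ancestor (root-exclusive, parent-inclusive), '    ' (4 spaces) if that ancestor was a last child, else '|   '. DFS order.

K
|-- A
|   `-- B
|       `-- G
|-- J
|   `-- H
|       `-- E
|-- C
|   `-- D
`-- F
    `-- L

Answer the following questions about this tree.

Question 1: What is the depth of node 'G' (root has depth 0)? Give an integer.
Path from root to G: K -> A -> B -> G
Depth = number of edges = 3

Answer: 3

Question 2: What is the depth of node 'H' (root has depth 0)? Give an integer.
Path from root to H: K -> J -> H
Depth = number of edges = 2

Answer: 2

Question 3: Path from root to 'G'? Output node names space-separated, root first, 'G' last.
Walk down from root: K -> A -> B -> G

Answer: K A B G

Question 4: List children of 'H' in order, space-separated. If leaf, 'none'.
Answer: E

Derivation:
Node H's children (from adjacency): E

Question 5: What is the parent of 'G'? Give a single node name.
Answer: B

Derivation:
Scan adjacency: G appears as child of B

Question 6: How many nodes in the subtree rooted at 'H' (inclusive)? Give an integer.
Answer: 2

Derivation:
Subtree rooted at H contains: E, H
Count = 2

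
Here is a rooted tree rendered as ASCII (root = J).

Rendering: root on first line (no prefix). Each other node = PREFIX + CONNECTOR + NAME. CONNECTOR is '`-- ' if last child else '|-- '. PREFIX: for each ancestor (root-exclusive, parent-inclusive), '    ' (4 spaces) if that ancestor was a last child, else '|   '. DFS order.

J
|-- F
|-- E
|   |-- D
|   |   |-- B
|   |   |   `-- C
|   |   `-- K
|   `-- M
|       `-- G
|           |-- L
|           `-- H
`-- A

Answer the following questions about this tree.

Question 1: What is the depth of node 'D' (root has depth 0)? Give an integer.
Answer: 2

Derivation:
Path from root to D: J -> E -> D
Depth = number of edges = 2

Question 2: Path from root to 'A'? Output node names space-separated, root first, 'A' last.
Walk down from root: J -> A

Answer: J A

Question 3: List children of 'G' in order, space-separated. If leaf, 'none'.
Node G's children (from adjacency): L, H

Answer: L H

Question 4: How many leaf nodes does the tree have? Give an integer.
Leaves (nodes with no children): A, C, F, H, K, L

Answer: 6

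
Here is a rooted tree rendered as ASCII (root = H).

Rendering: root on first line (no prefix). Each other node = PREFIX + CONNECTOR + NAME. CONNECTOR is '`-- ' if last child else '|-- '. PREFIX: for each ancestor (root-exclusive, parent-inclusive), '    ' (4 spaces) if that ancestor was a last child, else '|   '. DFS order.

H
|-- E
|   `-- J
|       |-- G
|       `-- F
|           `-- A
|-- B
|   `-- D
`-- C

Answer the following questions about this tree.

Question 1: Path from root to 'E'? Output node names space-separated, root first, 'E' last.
Walk down from root: H -> E

Answer: H E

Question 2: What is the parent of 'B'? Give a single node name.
Scan adjacency: B appears as child of H

Answer: H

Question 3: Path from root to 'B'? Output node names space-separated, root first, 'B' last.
Walk down from root: H -> B

Answer: H B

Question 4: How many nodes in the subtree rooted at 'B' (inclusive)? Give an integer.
Answer: 2

Derivation:
Subtree rooted at B contains: B, D
Count = 2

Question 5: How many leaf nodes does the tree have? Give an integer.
Answer: 4

Derivation:
Leaves (nodes with no children): A, C, D, G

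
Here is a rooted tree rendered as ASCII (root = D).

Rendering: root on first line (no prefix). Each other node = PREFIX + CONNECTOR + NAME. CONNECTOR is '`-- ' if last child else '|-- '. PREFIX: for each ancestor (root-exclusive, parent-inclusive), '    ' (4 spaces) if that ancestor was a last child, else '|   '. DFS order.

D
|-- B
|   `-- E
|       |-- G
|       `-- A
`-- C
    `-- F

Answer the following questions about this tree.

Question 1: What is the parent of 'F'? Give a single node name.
Scan adjacency: F appears as child of C

Answer: C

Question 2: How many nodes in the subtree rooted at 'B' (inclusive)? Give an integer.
Subtree rooted at B contains: A, B, E, G
Count = 4

Answer: 4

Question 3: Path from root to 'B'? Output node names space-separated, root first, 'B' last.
Walk down from root: D -> B

Answer: D B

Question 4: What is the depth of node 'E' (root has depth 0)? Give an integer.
Path from root to E: D -> B -> E
Depth = number of edges = 2

Answer: 2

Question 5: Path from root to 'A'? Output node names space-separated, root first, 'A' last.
Answer: D B E A

Derivation:
Walk down from root: D -> B -> E -> A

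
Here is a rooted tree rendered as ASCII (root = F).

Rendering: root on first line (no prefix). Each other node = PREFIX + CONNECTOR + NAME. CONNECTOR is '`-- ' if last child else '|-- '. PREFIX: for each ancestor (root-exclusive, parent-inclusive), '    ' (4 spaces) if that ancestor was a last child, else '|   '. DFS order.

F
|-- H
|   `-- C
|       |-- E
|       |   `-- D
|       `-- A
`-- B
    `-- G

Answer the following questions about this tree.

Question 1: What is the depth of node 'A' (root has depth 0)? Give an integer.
Answer: 3

Derivation:
Path from root to A: F -> H -> C -> A
Depth = number of edges = 3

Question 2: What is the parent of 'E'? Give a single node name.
Scan adjacency: E appears as child of C

Answer: C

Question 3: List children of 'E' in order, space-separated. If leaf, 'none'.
Node E's children (from adjacency): D

Answer: D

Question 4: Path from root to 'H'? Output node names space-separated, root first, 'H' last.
Answer: F H

Derivation:
Walk down from root: F -> H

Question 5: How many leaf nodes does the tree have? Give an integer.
Answer: 3

Derivation:
Leaves (nodes with no children): A, D, G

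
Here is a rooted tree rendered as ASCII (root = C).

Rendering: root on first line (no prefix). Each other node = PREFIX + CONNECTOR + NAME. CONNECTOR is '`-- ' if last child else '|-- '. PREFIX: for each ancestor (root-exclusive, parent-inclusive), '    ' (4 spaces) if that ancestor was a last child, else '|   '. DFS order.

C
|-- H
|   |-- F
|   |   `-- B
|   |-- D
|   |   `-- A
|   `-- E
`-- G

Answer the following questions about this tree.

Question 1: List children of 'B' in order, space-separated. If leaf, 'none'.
Answer: none

Derivation:
Node B's children (from adjacency): (leaf)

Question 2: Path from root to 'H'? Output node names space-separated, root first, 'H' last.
Walk down from root: C -> H

Answer: C H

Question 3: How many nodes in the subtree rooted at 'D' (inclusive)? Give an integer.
Answer: 2

Derivation:
Subtree rooted at D contains: A, D
Count = 2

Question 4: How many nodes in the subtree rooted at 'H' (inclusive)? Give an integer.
Subtree rooted at H contains: A, B, D, E, F, H
Count = 6

Answer: 6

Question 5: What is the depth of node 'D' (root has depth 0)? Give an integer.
Path from root to D: C -> H -> D
Depth = number of edges = 2

Answer: 2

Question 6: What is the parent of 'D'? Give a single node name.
Answer: H

Derivation:
Scan adjacency: D appears as child of H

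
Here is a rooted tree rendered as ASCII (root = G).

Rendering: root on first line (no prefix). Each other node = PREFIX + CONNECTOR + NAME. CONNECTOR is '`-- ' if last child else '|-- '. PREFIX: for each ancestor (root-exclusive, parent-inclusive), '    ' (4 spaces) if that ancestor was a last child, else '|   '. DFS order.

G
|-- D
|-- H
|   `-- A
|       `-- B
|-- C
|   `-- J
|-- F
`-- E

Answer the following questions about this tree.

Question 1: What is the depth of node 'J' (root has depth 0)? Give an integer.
Path from root to J: G -> C -> J
Depth = number of edges = 2

Answer: 2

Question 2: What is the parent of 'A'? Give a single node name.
Scan adjacency: A appears as child of H

Answer: H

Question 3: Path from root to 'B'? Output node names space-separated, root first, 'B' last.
Answer: G H A B

Derivation:
Walk down from root: G -> H -> A -> B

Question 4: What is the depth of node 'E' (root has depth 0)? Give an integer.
Answer: 1

Derivation:
Path from root to E: G -> E
Depth = number of edges = 1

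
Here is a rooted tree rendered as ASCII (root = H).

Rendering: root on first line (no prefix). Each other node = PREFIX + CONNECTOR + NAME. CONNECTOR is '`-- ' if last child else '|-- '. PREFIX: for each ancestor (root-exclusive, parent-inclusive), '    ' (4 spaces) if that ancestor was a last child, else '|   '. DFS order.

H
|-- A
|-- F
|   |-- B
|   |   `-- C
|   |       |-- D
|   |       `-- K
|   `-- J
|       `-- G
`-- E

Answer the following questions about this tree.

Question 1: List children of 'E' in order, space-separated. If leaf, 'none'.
Node E's children (from adjacency): (leaf)

Answer: none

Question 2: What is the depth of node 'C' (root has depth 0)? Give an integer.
Answer: 3

Derivation:
Path from root to C: H -> F -> B -> C
Depth = number of edges = 3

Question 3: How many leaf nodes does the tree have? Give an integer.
Answer: 5

Derivation:
Leaves (nodes with no children): A, D, E, G, K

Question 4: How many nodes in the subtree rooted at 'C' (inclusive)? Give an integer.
Answer: 3

Derivation:
Subtree rooted at C contains: C, D, K
Count = 3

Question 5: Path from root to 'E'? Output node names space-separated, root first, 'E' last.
Walk down from root: H -> E

Answer: H E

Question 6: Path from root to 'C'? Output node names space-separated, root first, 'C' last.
Answer: H F B C

Derivation:
Walk down from root: H -> F -> B -> C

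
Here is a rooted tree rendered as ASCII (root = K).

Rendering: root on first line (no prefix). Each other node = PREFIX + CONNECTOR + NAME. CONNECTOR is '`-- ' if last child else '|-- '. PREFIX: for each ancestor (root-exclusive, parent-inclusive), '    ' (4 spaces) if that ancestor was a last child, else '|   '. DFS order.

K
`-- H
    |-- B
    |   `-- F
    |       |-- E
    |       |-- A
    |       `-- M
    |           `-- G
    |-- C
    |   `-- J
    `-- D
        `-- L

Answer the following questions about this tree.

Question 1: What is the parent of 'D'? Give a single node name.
Scan adjacency: D appears as child of H

Answer: H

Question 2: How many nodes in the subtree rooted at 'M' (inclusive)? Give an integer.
Subtree rooted at M contains: G, M
Count = 2

Answer: 2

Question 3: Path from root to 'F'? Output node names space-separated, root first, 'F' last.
Answer: K H B F

Derivation:
Walk down from root: K -> H -> B -> F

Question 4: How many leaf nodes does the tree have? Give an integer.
Answer: 5

Derivation:
Leaves (nodes with no children): A, E, G, J, L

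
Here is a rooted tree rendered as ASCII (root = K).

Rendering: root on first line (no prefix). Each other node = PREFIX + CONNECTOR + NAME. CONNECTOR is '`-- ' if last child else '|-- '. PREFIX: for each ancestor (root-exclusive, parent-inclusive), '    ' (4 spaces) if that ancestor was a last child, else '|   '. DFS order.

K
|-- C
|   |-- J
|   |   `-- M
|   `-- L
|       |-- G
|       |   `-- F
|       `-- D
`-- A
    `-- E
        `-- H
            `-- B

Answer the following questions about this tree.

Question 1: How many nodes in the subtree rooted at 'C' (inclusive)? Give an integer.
Subtree rooted at C contains: C, D, F, G, J, L, M
Count = 7

Answer: 7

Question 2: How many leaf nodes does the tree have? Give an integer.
Leaves (nodes with no children): B, D, F, M

Answer: 4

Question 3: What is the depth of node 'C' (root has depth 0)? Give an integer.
Path from root to C: K -> C
Depth = number of edges = 1

Answer: 1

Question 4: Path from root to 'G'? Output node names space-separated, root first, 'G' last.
Answer: K C L G

Derivation:
Walk down from root: K -> C -> L -> G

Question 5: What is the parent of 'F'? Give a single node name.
Scan adjacency: F appears as child of G

Answer: G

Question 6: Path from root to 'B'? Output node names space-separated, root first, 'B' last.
Answer: K A E H B

Derivation:
Walk down from root: K -> A -> E -> H -> B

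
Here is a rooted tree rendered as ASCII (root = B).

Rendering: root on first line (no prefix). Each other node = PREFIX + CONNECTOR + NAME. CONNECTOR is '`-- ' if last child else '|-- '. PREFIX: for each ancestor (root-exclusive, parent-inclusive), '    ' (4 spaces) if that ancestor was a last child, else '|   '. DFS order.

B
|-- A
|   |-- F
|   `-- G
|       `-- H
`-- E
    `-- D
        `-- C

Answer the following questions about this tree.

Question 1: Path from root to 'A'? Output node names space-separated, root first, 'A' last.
Answer: B A

Derivation:
Walk down from root: B -> A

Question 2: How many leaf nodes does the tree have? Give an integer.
Leaves (nodes with no children): C, F, H

Answer: 3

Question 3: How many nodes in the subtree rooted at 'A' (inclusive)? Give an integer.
Answer: 4

Derivation:
Subtree rooted at A contains: A, F, G, H
Count = 4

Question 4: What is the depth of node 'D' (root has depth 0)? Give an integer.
Answer: 2

Derivation:
Path from root to D: B -> E -> D
Depth = number of edges = 2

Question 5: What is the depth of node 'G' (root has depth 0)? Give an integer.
Path from root to G: B -> A -> G
Depth = number of edges = 2

Answer: 2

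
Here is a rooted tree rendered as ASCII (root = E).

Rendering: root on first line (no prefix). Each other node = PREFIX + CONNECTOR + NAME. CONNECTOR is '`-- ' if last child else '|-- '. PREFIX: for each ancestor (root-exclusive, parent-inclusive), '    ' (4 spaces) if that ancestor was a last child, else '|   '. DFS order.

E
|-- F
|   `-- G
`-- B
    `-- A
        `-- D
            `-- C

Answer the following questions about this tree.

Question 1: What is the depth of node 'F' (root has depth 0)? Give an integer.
Path from root to F: E -> F
Depth = number of edges = 1

Answer: 1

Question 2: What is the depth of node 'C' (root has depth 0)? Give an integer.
Answer: 4

Derivation:
Path from root to C: E -> B -> A -> D -> C
Depth = number of edges = 4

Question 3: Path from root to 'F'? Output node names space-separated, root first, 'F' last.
Walk down from root: E -> F

Answer: E F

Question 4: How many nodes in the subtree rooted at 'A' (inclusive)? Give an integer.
Subtree rooted at A contains: A, C, D
Count = 3

Answer: 3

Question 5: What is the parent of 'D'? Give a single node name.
Scan adjacency: D appears as child of A

Answer: A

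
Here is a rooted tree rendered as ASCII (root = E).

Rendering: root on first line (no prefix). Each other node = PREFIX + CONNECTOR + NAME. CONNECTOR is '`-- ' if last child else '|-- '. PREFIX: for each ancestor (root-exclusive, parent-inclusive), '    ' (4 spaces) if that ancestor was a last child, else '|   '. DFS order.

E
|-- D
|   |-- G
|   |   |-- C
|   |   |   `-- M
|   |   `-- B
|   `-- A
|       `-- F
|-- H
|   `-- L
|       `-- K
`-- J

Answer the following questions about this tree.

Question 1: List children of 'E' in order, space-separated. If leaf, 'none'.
Answer: D H J

Derivation:
Node E's children (from adjacency): D, H, J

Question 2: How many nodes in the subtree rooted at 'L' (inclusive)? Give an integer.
Answer: 2

Derivation:
Subtree rooted at L contains: K, L
Count = 2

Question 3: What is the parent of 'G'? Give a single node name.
Scan adjacency: G appears as child of D

Answer: D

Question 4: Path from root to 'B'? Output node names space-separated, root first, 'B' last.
Answer: E D G B

Derivation:
Walk down from root: E -> D -> G -> B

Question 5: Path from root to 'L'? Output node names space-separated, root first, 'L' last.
Walk down from root: E -> H -> L

Answer: E H L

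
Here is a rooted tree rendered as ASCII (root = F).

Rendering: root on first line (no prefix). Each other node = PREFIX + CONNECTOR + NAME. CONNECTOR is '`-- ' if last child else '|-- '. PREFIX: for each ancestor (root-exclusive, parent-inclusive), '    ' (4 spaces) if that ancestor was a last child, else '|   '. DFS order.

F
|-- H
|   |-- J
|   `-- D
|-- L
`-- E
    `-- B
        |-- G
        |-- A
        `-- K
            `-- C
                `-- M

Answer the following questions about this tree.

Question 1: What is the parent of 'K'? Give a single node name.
Scan adjacency: K appears as child of B

Answer: B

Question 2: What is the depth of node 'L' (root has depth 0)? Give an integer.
Path from root to L: F -> L
Depth = number of edges = 1

Answer: 1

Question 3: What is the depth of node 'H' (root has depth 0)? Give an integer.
Path from root to H: F -> H
Depth = number of edges = 1

Answer: 1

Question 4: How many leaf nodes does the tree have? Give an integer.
Leaves (nodes with no children): A, D, G, J, L, M

Answer: 6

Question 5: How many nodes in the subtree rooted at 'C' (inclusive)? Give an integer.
Answer: 2

Derivation:
Subtree rooted at C contains: C, M
Count = 2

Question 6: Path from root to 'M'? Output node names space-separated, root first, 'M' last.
Walk down from root: F -> E -> B -> K -> C -> M

Answer: F E B K C M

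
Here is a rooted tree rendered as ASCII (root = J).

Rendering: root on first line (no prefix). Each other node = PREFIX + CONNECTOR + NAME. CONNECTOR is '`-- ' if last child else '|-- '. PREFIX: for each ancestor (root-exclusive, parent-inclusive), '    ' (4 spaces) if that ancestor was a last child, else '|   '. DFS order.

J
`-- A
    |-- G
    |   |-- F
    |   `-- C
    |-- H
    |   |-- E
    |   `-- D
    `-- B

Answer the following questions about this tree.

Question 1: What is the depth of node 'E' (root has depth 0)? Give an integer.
Path from root to E: J -> A -> H -> E
Depth = number of edges = 3

Answer: 3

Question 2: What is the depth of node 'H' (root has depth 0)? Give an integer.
Path from root to H: J -> A -> H
Depth = number of edges = 2

Answer: 2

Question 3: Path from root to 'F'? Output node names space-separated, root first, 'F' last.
Walk down from root: J -> A -> G -> F

Answer: J A G F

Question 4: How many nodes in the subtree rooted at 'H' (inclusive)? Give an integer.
Answer: 3

Derivation:
Subtree rooted at H contains: D, E, H
Count = 3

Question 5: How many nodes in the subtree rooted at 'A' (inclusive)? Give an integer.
Subtree rooted at A contains: A, B, C, D, E, F, G, H
Count = 8

Answer: 8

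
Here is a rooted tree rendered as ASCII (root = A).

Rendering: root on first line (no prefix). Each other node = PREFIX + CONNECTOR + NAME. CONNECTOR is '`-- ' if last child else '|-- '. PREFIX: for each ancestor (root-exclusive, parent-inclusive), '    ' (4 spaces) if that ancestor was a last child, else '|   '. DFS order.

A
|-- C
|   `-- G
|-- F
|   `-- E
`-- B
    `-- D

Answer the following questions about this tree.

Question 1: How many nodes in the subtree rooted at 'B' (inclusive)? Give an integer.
Answer: 2

Derivation:
Subtree rooted at B contains: B, D
Count = 2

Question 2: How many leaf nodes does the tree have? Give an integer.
Answer: 3

Derivation:
Leaves (nodes with no children): D, E, G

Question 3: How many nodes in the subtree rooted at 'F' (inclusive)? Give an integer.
Subtree rooted at F contains: E, F
Count = 2

Answer: 2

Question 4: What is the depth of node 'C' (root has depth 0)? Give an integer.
Answer: 1

Derivation:
Path from root to C: A -> C
Depth = number of edges = 1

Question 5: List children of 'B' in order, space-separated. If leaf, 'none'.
Answer: D

Derivation:
Node B's children (from adjacency): D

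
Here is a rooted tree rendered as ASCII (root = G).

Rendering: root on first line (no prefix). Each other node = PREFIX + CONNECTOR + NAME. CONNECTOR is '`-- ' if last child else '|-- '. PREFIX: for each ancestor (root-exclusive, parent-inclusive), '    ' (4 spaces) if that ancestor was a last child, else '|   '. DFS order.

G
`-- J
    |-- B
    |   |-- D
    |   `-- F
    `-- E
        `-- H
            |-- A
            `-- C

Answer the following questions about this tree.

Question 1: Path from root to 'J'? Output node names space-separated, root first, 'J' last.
Answer: G J

Derivation:
Walk down from root: G -> J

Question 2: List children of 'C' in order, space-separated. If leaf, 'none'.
Answer: none

Derivation:
Node C's children (from adjacency): (leaf)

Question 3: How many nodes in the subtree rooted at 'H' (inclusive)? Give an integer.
Answer: 3

Derivation:
Subtree rooted at H contains: A, C, H
Count = 3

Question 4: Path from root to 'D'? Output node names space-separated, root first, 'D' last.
Walk down from root: G -> J -> B -> D

Answer: G J B D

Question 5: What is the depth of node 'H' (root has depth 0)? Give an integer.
Answer: 3

Derivation:
Path from root to H: G -> J -> E -> H
Depth = number of edges = 3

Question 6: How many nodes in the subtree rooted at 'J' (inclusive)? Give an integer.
Subtree rooted at J contains: A, B, C, D, E, F, H, J
Count = 8

Answer: 8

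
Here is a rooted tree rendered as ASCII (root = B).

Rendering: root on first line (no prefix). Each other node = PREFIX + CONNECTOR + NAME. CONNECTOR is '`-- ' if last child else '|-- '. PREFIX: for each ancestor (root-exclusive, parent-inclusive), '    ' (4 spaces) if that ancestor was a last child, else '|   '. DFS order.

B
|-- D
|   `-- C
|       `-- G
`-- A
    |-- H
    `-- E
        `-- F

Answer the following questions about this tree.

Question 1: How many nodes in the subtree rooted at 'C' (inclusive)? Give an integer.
Answer: 2

Derivation:
Subtree rooted at C contains: C, G
Count = 2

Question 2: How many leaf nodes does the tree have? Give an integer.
Answer: 3

Derivation:
Leaves (nodes with no children): F, G, H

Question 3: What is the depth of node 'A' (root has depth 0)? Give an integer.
Answer: 1

Derivation:
Path from root to A: B -> A
Depth = number of edges = 1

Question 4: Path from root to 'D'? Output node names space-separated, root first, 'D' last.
Answer: B D

Derivation:
Walk down from root: B -> D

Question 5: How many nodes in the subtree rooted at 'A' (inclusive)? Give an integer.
Subtree rooted at A contains: A, E, F, H
Count = 4

Answer: 4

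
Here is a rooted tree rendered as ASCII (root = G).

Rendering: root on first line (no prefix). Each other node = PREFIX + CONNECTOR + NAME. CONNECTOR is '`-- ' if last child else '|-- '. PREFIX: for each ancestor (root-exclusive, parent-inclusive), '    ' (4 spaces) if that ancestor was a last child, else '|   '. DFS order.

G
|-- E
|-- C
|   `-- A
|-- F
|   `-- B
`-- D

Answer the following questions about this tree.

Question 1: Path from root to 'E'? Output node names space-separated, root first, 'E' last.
Answer: G E

Derivation:
Walk down from root: G -> E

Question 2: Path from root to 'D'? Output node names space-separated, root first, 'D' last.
Walk down from root: G -> D

Answer: G D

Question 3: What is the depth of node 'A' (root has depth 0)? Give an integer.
Answer: 2

Derivation:
Path from root to A: G -> C -> A
Depth = number of edges = 2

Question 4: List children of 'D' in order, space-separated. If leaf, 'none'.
Node D's children (from adjacency): (leaf)

Answer: none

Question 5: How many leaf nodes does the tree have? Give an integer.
Leaves (nodes with no children): A, B, D, E

Answer: 4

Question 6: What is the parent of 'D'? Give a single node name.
Scan adjacency: D appears as child of G

Answer: G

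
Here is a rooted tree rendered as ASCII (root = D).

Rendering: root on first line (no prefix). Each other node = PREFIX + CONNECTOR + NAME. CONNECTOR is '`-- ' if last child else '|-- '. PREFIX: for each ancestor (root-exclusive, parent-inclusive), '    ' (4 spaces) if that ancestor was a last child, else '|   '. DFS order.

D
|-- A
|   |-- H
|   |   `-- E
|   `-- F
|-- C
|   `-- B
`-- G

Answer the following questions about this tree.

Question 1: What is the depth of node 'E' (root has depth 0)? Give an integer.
Answer: 3

Derivation:
Path from root to E: D -> A -> H -> E
Depth = number of edges = 3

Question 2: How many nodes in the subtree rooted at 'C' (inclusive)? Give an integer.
Subtree rooted at C contains: B, C
Count = 2

Answer: 2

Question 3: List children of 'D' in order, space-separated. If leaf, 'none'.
Answer: A C G

Derivation:
Node D's children (from adjacency): A, C, G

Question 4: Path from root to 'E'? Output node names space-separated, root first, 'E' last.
Answer: D A H E

Derivation:
Walk down from root: D -> A -> H -> E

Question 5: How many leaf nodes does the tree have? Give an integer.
Leaves (nodes with no children): B, E, F, G

Answer: 4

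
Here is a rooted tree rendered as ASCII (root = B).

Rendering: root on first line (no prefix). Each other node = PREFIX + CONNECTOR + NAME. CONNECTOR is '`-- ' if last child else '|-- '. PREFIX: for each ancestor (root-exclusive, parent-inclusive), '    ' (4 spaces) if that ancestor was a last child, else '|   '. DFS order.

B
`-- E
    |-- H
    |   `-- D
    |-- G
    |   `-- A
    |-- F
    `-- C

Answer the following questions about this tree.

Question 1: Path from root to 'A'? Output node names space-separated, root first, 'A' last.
Walk down from root: B -> E -> G -> A

Answer: B E G A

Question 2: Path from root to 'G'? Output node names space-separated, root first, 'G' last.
Answer: B E G

Derivation:
Walk down from root: B -> E -> G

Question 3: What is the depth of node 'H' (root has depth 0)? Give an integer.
Path from root to H: B -> E -> H
Depth = number of edges = 2

Answer: 2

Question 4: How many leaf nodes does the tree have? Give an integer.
Leaves (nodes with no children): A, C, D, F

Answer: 4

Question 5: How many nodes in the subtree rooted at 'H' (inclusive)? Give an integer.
Answer: 2

Derivation:
Subtree rooted at H contains: D, H
Count = 2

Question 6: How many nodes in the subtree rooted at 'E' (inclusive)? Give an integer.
Answer: 7

Derivation:
Subtree rooted at E contains: A, C, D, E, F, G, H
Count = 7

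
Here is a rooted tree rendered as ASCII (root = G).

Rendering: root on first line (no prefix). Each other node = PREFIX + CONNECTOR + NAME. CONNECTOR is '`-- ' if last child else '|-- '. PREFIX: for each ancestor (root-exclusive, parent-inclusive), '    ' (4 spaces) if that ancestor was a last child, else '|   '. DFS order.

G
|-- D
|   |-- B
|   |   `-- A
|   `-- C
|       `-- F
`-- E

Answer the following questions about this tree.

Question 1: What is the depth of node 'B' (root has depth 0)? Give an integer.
Answer: 2

Derivation:
Path from root to B: G -> D -> B
Depth = number of edges = 2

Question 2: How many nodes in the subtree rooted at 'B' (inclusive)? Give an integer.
Answer: 2

Derivation:
Subtree rooted at B contains: A, B
Count = 2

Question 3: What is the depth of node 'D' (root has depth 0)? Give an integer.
Path from root to D: G -> D
Depth = number of edges = 1

Answer: 1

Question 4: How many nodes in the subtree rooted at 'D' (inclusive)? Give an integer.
Subtree rooted at D contains: A, B, C, D, F
Count = 5

Answer: 5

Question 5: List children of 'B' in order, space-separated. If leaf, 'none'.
Node B's children (from adjacency): A

Answer: A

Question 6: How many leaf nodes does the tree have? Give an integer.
Answer: 3

Derivation:
Leaves (nodes with no children): A, E, F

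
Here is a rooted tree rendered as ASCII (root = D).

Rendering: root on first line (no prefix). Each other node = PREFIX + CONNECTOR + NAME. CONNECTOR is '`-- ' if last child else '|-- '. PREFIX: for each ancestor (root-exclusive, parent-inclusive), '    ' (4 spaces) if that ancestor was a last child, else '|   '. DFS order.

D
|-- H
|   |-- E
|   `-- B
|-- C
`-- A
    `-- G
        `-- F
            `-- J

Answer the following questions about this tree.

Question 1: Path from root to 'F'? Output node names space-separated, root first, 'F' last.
Walk down from root: D -> A -> G -> F

Answer: D A G F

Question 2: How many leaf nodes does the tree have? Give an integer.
Answer: 4

Derivation:
Leaves (nodes with no children): B, C, E, J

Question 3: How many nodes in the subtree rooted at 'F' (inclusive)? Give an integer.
Answer: 2

Derivation:
Subtree rooted at F contains: F, J
Count = 2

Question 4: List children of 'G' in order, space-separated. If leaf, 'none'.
Answer: F

Derivation:
Node G's children (from adjacency): F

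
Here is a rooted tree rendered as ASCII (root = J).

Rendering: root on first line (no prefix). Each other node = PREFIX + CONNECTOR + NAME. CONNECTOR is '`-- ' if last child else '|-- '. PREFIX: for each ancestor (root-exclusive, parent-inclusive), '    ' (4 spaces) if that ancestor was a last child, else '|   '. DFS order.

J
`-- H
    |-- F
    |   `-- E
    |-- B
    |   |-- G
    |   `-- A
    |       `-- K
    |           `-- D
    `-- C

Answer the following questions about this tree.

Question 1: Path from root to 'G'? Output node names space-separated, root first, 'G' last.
Walk down from root: J -> H -> B -> G

Answer: J H B G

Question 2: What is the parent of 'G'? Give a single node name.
Scan adjacency: G appears as child of B

Answer: B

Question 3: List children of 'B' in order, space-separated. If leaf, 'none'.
Node B's children (from adjacency): G, A

Answer: G A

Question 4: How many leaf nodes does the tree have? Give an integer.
Leaves (nodes with no children): C, D, E, G

Answer: 4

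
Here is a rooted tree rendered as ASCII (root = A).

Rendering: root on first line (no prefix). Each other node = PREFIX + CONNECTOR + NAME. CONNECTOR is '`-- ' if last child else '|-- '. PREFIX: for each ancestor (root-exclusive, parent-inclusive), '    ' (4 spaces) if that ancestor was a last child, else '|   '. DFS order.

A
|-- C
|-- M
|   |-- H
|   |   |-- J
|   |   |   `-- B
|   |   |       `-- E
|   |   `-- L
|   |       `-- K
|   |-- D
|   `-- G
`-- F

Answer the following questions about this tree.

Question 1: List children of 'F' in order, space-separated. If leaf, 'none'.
Answer: none

Derivation:
Node F's children (from adjacency): (leaf)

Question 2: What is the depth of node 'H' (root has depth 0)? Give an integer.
Answer: 2

Derivation:
Path from root to H: A -> M -> H
Depth = number of edges = 2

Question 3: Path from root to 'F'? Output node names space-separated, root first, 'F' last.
Walk down from root: A -> F

Answer: A F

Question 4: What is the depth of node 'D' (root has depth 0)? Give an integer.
Path from root to D: A -> M -> D
Depth = number of edges = 2

Answer: 2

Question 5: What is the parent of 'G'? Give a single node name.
Answer: M

Derivation:
Scan adjacency: G appears as child of M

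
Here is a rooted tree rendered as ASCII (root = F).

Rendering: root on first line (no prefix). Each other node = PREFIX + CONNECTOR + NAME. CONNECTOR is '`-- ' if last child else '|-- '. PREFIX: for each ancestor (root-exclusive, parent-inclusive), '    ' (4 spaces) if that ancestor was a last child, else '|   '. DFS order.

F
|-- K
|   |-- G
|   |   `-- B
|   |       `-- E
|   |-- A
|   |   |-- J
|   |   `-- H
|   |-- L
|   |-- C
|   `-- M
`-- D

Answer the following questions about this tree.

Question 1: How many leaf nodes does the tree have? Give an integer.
Leaves (nodes with no children): C, D, E, H, J, L, M

Answer: 7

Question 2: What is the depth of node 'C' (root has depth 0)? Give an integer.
Path from root to C: F -> K -> C
Depth = number of edges = 2

Answer: 2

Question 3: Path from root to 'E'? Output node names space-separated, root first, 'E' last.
Walk down from root: F -> K -> G -> B -> E

Answer: F K G B E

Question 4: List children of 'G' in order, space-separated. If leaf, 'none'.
Node G's children (from adjacency): B

Answer: B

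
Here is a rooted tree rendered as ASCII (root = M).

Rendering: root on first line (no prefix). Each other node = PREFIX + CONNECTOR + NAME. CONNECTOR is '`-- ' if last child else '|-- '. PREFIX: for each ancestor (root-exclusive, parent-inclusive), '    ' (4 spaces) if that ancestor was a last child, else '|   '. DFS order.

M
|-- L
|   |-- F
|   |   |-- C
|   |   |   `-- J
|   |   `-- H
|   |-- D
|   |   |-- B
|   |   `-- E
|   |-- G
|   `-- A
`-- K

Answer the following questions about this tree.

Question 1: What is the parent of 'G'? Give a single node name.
Answer: L

Derivation:
Scan adjacency: G appears as child of L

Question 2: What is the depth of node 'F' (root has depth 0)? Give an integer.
Path from root to F: M -> L -> F
Depth = number of edges = 2

Answer: 2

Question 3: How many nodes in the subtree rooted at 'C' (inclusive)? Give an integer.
Subtree rooted at C contains: C, J
Count = 2

Answer: 2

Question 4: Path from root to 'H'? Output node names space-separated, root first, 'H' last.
Answer: M L F H

Derivation:
Walk down from root: M -> L -> F -> H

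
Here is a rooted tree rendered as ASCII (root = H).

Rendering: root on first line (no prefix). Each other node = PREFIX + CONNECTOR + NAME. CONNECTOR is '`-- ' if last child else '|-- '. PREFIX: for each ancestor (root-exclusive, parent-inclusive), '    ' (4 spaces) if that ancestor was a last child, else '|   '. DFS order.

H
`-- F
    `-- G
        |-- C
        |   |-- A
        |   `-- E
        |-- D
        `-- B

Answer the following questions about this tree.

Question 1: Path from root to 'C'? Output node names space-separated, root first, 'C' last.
Answer: H F G C

Derivation:
Walk down from root: H -> F -> G -> C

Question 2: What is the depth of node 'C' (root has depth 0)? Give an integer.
Answer: 3

Derivation:
Path from root to C: H -> F -> G -> C
Depth = number of edges = 3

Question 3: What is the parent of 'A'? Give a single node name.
Scan adjacency: A appears as child of C

Answer: C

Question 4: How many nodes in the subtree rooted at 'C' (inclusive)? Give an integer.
Answer: 3

Derivation:
Subtree rooted at C contains: A, C, E
Count = 3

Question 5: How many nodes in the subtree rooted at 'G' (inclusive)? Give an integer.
Answer: 6

Derivation:
Subtree rooted at G contains: A, B, C, D, E, G
Count = 6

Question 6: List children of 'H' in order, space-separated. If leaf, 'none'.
Answer: F

Derivation:
Node H's children (from adjacency): F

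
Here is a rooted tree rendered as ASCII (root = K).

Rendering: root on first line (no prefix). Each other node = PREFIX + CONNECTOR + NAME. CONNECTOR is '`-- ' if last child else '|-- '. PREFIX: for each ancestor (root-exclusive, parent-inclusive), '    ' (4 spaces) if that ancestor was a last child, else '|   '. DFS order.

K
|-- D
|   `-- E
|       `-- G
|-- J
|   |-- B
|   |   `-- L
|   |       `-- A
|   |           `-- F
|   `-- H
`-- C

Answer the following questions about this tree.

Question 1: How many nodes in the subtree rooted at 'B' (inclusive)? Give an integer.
Subtree rooted at B contains: A, B, F, L
Count = 4

Answer: 4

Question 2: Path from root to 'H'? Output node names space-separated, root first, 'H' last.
Walk down from root: K -> J -> H

Answer: K J H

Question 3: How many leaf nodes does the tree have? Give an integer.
Leaves (nodes with no children): C, F, G, H

Answer: 4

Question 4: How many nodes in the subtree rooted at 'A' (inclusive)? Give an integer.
Answer: 2

Derivation:
Subtree rooted at A contains: A, F
Count = 2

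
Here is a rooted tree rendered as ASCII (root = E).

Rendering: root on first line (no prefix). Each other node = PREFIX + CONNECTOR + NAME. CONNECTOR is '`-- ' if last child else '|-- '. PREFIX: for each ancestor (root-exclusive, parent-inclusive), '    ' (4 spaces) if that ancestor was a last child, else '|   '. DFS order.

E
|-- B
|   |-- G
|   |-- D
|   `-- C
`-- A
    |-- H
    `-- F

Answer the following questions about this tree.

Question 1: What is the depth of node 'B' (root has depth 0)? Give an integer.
Path from root to B: E -> B
Depth = number of edges = 1

Answer: 1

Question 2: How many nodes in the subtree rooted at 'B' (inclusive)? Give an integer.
Subtree rooted at B contains: B, C, D, G
Count = 4

Answer: 4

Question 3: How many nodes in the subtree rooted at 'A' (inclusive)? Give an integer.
Subtree rooted at A contains: A, F, H
Count = 3

Answer: 3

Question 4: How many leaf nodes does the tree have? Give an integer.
Leaves (nodes with no children): C, D, F, G, H

Answer: 5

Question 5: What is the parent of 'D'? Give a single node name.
Answer: B

Derivation:
Scan adjacency: D appears as child of B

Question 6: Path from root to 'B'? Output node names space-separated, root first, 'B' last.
Answer: E B

Derivation:
Walk down from root: E -> B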